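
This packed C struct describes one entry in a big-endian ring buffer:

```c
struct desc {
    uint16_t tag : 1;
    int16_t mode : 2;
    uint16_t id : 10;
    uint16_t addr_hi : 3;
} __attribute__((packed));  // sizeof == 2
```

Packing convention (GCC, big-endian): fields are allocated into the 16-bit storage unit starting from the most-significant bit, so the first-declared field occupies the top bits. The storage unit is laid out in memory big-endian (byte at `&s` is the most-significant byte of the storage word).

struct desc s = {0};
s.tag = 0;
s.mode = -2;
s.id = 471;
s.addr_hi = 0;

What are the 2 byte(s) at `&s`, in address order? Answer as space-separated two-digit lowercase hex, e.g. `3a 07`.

4e b8

[15+:1] tag=0 & 0x1 = 0x0; word=0x0000
[13+:2] mode=-2 & 0x3 = 0x2; word=0x4000
[3+:10] id=471 & 0x3ff = 0x1d7; word=0x4eb8
[0+:3] addr_hi=0 & 0x7 = 0x0; word=0x4eb8
word = 0x4eb8 → big-endian bytes:
  [0]=0x4e  [1]=0xb8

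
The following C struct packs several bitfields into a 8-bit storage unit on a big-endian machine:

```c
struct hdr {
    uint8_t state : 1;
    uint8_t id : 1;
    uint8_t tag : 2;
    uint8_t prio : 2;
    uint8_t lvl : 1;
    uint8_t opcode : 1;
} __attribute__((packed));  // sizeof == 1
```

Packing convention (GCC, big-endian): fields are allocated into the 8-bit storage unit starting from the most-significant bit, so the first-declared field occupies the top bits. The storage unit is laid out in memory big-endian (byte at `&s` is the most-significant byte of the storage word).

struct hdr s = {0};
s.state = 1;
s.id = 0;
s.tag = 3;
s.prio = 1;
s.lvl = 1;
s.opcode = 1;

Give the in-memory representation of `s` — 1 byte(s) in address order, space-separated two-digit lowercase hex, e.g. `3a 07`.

state:1 = 1 → 0x1 << 7 → word 0x80
id:1 = 0 → 0x0 << 6 → word 0x80
tag:2 = 3 → 0x3 << 4 → word 0xb0
prio:2 = 1 → 0x1 << 2 → word 0xb4
lvl:1 = 1 → 0x1 << 1 → word 0xb6
opcode:1 = 1 → 0x1 << 0 → word 0xb7
word = 0xb7 → big-endian bytes:
  [0]=0xb7

b7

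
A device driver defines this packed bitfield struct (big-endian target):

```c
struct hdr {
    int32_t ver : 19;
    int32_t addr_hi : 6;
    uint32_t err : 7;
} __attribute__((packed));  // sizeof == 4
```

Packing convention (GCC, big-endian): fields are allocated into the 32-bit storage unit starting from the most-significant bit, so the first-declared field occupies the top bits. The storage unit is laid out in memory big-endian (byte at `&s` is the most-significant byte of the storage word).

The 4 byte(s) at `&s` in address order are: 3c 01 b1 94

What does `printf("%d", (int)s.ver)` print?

122893

[0]=0x3c [1]=0x01 [2]=0xb1 [3]=0x94 (big-endian) → word 0x3c01b194
ver:19 @ bit 13 → (0x3c01b194>>13)&0x7ffff = 0x1e00d  ←
addr_hi:6 @ bit 7 → (0x3c01b194>>7)&0x3f = 0x23
err:7 @ bit 0 → (0x3c01b194>>0)&0x7f = 0x14
ver signed 19b, MSB=0: value = 122893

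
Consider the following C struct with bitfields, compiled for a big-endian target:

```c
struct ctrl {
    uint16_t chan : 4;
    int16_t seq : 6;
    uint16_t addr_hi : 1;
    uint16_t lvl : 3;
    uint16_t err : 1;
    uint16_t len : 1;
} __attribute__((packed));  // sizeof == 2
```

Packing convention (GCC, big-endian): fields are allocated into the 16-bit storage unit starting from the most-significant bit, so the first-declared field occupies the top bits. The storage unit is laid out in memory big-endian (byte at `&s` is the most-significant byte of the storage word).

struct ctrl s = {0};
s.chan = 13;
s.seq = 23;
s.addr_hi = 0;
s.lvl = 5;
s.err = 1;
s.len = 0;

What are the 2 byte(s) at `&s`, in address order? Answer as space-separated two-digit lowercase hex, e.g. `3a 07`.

chan:4 = 13 → 0xd << 12 → word 0xd000
seq:6 = 23 → 0x17 << 6 → word 0xd5c0
addr_hi:1 = 0 → 0x0 << 5 → word 0xd5c0
lvl:3 = 5 → 0x5 << 2 → word 0xd5d4
err:1 = 1 → 0x1 << 1 → word 0xd5d6
len:1 = 0 → 0x0 << 0 → word 0xd5d6
word = 0xd5d6 → big-endian bytes:
  [0]=0xd5  [1]=0xd6

d5 d6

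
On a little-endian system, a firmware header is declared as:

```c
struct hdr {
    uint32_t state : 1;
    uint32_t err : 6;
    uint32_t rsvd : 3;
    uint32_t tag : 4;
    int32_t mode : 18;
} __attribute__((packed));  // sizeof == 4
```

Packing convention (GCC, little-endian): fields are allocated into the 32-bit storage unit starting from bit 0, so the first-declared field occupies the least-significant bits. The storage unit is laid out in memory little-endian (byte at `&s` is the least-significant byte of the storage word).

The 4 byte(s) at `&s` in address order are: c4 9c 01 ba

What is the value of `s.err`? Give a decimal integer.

[0]=0xc4 [1]=0x9c [2]=0x01 [3]=0xba (little-endian) → word 0xba019cc4
state [0+:1] = (word>>0) & 0x1 = 0
err [1+:6] = (word>>1) & 0x3f = 34  ←
rsvd [7+:3] = (word>>7) & 0x7 = 1
tag [10+:4] = (word>>10) & 0xf = 7
mode [14+:18] = (word>>14) & 0x3ffff = 190470

34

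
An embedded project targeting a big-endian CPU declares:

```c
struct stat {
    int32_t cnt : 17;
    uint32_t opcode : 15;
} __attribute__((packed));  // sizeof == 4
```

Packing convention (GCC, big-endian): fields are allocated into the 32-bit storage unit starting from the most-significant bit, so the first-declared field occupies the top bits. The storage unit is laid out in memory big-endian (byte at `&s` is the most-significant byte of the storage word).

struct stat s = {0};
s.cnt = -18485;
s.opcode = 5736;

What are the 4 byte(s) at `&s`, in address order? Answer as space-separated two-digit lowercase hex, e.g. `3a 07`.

cnt (17b) val=-18485 bits=0x1b7cb at bit 15: 0xdbe58000
opcode (15b) val=5736 bits=0x1668 at bit 0: 0xdbe59668
word = 0xdbe59668 → big-endian bytes:
  [0]=0xdb  [1]=0xe5  [2]=0x96  [3]=0x68

db e5 96 68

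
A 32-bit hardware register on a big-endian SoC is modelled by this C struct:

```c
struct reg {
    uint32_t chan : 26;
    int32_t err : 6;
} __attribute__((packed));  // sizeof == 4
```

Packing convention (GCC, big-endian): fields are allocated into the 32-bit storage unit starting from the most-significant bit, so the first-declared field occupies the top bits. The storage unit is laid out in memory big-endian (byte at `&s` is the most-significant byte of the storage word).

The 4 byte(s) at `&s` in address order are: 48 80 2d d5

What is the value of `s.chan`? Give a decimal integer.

[0]=0x48 [1]=0x80 [2]=0x2d [3]=0xd5 (big-endian) → word 0x48802dd5
chan:26 @ bit 6 → (0x48802dd5>>6)&0x3ffffff = 0x12200b7  ←
err:6 @ bit 0 → (0x48802dd5>>0)&0x3f = 0x15

19005623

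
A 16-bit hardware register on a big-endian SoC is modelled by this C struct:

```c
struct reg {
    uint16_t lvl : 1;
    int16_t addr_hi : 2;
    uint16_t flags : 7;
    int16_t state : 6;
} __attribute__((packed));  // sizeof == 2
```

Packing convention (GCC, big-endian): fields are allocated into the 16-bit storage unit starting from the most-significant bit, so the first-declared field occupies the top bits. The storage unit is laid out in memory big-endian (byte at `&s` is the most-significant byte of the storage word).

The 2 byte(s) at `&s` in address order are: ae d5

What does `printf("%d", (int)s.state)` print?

21

[0]=0xae [1]=0xd5 (big-endian) → word 0xaed5
lvl [15+:1] = (word>>15) & 0x1 = 1
addr_hi [13+:2] = (word>>13) & 0x3 = 1
flags [6+:7] = (word>>6) & 0x7f = 59
state [0+:6] = (word>>0) & 0x3f = 21  ←
state signed 6b, MSB=0: value = 21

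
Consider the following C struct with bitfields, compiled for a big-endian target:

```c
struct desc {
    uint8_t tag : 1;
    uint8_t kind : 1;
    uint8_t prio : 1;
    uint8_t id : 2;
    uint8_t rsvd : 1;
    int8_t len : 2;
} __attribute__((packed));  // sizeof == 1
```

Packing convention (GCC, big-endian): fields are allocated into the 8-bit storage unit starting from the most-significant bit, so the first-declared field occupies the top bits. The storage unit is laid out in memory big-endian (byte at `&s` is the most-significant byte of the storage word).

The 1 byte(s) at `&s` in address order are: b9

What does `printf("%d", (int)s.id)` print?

[0]=0xb9 (big-endian) → word 0xb9
tag [7+:1] = (word>>7) & 0x1 = 1
kind [6+:1] = (word>>6) & 0x1 = 0
prio [5+:1] = (word>>5) & 0x1 = 1
id [3+:2] = (word>>3) & 0x3 = 3  ←
rsvd [2+:1] = (word>>2) & 0x1 = 0
len [0+:2] = (word>>0) & 0x3 = 1

3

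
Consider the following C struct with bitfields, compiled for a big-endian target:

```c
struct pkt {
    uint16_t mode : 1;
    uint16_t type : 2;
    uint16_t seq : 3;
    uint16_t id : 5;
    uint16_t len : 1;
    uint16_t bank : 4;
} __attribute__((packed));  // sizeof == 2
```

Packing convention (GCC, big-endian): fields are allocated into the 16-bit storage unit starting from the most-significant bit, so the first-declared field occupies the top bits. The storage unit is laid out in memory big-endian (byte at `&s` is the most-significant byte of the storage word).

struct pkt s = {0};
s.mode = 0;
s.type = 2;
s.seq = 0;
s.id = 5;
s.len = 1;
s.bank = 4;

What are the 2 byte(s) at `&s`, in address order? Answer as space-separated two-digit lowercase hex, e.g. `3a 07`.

mode (1b) val=0 bits=0x0 at bit 15: 0x0000
type (2b) val=2 bits=0x2 at bit 13: 0x4000
seq (3b) val=0 bits=0x0 at bit 10: 0x4000
id (5b) val=5 bits=0x5 at bit 5: 0x40a0
len (1b) val=1 bits=0x1 at bit 4: 0x40b0
bank (4b) val=4 bits=0x4 at bit 0: 0x40b4
word = 0x40b4 → big-endian bytes:
  [0]=0x40  [1]=0xb4

40 b4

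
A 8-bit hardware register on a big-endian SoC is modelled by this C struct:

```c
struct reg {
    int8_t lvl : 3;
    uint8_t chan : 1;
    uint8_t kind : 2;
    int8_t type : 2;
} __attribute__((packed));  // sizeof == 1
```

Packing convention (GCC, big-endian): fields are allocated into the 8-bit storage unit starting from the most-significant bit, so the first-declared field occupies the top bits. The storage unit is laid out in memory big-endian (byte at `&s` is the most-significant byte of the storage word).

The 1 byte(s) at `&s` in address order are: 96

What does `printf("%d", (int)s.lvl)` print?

-4

[0]=0x96 (big-endian) → word 0x96
lvl:3 @ bit 5 → (0x96>>5)&0x7 = 0x4  ←
chan:1 @ bit 4 → (0x96>>4)&0x1 = 0x1
kind:2 @ bit 2 → (0x96>>2)&0x3 = 0x1
type:2 @ bit 0 → (0x96>>0)&0x3 = 0x2
lvl signed 3b, MSB=1: 4 - 8 = -4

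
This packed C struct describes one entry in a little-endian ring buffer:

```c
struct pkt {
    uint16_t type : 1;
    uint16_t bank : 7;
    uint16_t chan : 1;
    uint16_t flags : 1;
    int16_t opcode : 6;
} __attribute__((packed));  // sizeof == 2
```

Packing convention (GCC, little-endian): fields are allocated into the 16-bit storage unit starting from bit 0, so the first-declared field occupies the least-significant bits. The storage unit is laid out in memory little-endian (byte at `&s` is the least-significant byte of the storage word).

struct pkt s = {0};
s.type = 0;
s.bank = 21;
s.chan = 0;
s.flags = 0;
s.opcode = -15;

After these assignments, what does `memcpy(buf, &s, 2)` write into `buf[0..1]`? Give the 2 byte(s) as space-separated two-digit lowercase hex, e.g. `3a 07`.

2a c4

[0+:1] type=0 & 0x1 = 0x0; word=0x0000
[1+:7] bank=21 & 0x7f = 0x15; word=0x002a
[8+:1] chan=0 & 0x1 = 0x0; word=0x002a
[9+:1] flags=0 & 0x1 = 0x0; word=0x002a
[10+:6] opcode=-15 & 0x3f = 0x31; word=0xc42a
word = 0xc42a → little-endian bytes:
  [0]=0x2a  [1]=0xc4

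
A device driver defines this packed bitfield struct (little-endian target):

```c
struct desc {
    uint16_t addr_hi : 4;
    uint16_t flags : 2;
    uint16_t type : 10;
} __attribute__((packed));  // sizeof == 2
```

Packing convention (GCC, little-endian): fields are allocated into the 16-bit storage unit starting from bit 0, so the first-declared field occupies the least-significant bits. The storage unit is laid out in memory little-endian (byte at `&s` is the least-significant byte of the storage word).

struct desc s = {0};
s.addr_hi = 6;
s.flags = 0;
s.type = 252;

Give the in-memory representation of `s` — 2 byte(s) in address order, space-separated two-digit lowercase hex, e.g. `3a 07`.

06 3f

addr_hi (4b) val=6 bits=0x6 at bit 0: 0x0006
flags (2b) val=0 bits=0x0 at bit 4: 0x0006
type (10b) val=252 bits=0xfc at bit 6: 0x3f06
word = 0x3f06 → little-endian bytes:
  [0]=0x06  [1]=0x3f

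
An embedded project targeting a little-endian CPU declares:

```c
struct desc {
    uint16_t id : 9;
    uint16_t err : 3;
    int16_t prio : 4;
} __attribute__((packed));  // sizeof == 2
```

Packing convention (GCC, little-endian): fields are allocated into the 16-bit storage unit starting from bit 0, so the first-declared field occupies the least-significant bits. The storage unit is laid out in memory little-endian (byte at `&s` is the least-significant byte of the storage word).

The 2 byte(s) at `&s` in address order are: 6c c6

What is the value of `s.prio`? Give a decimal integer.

-4

[0]=0x6c [1]=0xc6 (little-endian) → word 0xc66c
id:9 @ bit 0 → (0xc66c>>0)&0x1ff = 0x6c
err:3 @ bit 9 → (0xc66c>>9)&0x7 = 0x3
prio:4 @ bit 12 → (0xc66c>>12)&0xf = 0xc  ←
prio signed 4b, MSB=1: 12 - 16 = -4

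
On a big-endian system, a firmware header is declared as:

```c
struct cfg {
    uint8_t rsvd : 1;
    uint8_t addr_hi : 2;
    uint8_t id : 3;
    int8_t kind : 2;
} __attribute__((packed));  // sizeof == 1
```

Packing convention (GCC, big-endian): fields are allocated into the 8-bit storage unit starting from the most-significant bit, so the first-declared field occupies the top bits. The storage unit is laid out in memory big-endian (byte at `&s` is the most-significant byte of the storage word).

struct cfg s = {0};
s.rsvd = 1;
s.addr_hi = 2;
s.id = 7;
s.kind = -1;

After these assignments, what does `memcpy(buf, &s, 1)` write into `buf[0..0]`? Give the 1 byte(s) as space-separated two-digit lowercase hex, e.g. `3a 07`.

df

rsvd (1b) val=1 bits=0x1 at bit 7: 0x80
addr_hi (2b) val=2 bits=0x2 at bit 5: 0xc0
id (3b) val=7 bits=0x7 at bit 2: 0xdc
kind (2b) val=-1 bits=0x3 at bit 0: 0xdf
word = 0xdf → big-endian bytes:
  [0]=0xdf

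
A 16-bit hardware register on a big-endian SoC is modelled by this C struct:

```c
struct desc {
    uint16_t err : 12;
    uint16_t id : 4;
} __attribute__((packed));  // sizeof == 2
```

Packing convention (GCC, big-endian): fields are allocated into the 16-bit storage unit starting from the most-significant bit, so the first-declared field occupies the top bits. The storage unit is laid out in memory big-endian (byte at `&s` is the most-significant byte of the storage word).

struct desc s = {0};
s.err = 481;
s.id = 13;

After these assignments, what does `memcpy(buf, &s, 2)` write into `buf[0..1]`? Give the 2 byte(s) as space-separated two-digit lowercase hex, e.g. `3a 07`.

err (12b) val=481 bits=0x1e1 at bit 4: 0x1e10
id (4b) val=13 bits=0xd at bit 0: 0x1e1d
word = 0x1e1d → big-endian bytes:
  [0]=0x1e  [1]=0x1d

1e 1d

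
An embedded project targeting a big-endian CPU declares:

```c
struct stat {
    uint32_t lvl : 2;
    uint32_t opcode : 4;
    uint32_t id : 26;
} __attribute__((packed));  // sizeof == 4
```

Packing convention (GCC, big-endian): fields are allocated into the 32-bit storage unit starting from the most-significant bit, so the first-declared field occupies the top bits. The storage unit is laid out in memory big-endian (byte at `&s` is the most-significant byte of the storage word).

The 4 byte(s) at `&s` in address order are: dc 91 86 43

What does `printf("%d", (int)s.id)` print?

[0]=0xdc [1]=0x91 [2]=0x86 [3]=0x43 (big-endian) → word 0xdc918643
lvl [30+:2] = (word>>30) & 0x3 = 3
opcode [26+:4] = (word>>26) & 0xf = 7
id [0+:26] = (word>>0) & 0x3ffffff = 9537091  ←

9537091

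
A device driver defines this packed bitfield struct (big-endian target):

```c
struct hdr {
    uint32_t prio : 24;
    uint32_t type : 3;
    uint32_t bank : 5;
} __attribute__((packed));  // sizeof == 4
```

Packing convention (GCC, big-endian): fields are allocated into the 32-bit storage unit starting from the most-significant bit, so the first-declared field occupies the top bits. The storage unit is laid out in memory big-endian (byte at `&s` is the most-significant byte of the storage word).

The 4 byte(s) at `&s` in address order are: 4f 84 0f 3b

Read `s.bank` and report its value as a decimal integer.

[0]=0x4f [1]=0x84 [2]=0x0f [3]=0x3b (big-endian) → word 0x4f840f3b
prio [8+:24] = (word>>8) & 0xffffff = 5211151
type [5+:3] = (word>>5) & 0x7 = 1
bank [0+:5] = (word>>0) & 0x1f = 27  ←

27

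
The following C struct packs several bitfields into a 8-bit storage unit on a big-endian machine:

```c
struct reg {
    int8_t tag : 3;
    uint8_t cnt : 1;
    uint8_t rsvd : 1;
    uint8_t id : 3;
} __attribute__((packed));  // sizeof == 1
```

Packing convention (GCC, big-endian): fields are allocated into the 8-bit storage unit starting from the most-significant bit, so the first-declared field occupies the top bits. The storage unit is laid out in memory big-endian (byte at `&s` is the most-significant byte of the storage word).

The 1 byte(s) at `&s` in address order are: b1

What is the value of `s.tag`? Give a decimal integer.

[0]=0xb1 (big-endian) → word 0xb1
tag:3 @ bit 5 → (0xb1>>5)&0x7 = 0x5  ←
cnt:1 @ bit 4 → (0xb1>>4)&0x1 = 0x1
rsvd:1 @ bit 3 → (0xb1>>3)&0x1 = 0x0
id:3 @ bit 0 → (0xb1>>0)&0x7 = 0x1
tag signed 3b, MSB=1: 5 - 8 = -3

-3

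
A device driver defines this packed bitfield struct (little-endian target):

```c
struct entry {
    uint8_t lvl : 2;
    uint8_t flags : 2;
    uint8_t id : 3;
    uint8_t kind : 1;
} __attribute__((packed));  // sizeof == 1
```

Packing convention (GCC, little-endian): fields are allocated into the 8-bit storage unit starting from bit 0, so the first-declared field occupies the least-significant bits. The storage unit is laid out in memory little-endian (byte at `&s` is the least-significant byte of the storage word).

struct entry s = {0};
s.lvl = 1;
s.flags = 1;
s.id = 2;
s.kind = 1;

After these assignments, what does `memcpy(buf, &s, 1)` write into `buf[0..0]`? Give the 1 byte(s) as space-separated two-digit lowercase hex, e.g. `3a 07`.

a5

lvl:2 = 1 → 0x1 << 0 → word 0x01
flags:2 = 1 → 0x1 << 2 → word 0x05
id:3 = 2 → 0x2 << 4 → word 0x25
kind:1 = 1 → 0x1 << 7 → word 0xa5
word = 0xa5 → little-endian bytes:
  [0]=0xa5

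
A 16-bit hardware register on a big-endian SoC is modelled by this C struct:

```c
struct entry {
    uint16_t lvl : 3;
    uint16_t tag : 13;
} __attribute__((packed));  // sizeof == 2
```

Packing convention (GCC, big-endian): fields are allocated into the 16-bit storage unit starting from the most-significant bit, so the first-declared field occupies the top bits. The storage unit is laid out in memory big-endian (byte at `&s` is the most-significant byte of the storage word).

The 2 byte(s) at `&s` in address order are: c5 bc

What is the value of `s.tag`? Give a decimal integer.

[0]=0xc5 [1]=0xbc (big-endian) → word 0xc5bc
lvl:3 @ bit 13 → (0xc5bc>>13)&0x7 = 0x6
tag:13 @ bit 0 → (0xc5bc>>0)&0x1fff = 0x5bc  ←

1468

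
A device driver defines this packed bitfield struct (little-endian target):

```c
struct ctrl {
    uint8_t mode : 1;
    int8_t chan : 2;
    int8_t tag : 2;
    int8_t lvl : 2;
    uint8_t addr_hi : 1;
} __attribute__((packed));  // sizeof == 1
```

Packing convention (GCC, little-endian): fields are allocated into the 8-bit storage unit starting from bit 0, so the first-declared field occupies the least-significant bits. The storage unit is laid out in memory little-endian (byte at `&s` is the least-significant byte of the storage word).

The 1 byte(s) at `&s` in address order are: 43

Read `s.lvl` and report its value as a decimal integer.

-2

[0]=0x43 (little-endian) → word 0x43
mode [0+:1] = (word>>0) & 0x1 = 1
chan [1+:2] = (word>>1) & 0x3 = 1
tag [3+:2] = (word>>3) & 0x3 = 0
lvl [5+:2] = (word>>5) & 0x3 = 2  ←
addr_hi [7+:1] = (word>>7) & 0x1 = 0
lvl signed 2b, MSB=1: 2 - 4 = -2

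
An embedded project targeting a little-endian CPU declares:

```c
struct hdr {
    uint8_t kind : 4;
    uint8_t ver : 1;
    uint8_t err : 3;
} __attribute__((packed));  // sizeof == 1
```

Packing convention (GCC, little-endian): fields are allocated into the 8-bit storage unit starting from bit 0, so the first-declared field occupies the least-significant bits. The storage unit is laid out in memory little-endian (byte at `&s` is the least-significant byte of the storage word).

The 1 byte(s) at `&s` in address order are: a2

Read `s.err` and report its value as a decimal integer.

5

[0]=0xa2 (little-endian) → word 0xa2
kind [0+:4] = (word>>0) & 0xf = 2
ver [4+:1] = (word>>4) & 0x1 = 0
err [5+:3] = (word>>5) & 0x7 = 5  ←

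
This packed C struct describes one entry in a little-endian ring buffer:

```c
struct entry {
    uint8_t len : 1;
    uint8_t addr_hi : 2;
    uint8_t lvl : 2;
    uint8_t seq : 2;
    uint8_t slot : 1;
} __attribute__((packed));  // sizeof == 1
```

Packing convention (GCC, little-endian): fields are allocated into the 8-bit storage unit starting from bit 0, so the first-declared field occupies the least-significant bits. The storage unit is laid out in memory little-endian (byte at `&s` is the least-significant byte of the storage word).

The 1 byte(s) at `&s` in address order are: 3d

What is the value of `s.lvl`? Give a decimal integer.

3

[0]=0x3d (little-endian) → word 0x3d
len [0+:1] = (word>>0) & 0x1 = 1
addr_hi [1+:2] = (word>>1) & 0x3 = 2
lvl [3+:2] = (word>>3) & 0x3 = 3  ←
seq [5+:2] = (word>>5) & 0x3 = 1
slot [7+:1] = (word>>7) & 0x1 = 0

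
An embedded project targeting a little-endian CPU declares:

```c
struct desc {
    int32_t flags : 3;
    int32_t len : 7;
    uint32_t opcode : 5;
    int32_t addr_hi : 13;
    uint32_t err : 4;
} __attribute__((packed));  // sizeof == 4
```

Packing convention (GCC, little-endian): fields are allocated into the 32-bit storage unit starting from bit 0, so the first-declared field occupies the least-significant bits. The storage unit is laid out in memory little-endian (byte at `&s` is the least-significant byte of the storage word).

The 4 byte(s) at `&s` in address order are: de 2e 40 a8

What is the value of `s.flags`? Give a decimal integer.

[0]=0xde [1]=0x2e [2]=0x40 [3]=0xa8 (little-endian) → word 0xa8402ede
flags [0+:3] = (word>>0) & 0x7 = 6  ←
len [3+:7] = (word>>3) & 0x7f = 91
opcode [10+:5] = (word>>10) & 0x1f = 11
addr_hi [15+:13] = (word>>15) & 0x1fff = 4224
err [28+:4] = (word>>28) & 0xf = 10
flags signed 3b, MSB=1: 6 - 8 = -2

-2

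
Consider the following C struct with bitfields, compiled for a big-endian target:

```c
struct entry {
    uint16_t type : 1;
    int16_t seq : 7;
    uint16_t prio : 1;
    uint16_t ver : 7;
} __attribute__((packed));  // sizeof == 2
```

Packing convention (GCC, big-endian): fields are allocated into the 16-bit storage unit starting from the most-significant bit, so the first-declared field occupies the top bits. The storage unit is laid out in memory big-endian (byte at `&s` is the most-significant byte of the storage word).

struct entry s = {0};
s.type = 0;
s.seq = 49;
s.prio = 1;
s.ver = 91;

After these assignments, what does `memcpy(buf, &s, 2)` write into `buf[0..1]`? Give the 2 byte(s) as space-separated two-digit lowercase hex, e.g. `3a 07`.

31 db

type (1b) val=0 bits=0x0 at bit 15: 0x0000
seq (7b) val=49 bits=0x31 at bit 8: 0x3100
prio (1b) val=1 bits=0x1 at bit 7: 0x3180
ver (7b) val=91 bits=0x5b at bit 0: 0x31db
word = 0x31db → big-endian bytes:
  [0]=0x31  [1]=0xdb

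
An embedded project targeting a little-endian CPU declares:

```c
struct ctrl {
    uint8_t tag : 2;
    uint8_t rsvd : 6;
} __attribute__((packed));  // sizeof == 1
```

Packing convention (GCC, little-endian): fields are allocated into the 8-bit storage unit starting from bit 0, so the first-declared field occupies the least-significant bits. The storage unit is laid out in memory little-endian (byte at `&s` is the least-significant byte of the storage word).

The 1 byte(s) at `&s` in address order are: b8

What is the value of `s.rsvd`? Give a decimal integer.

46

[0]=0xb8 (little-endian) → word 0xb8
tag:2 @ bit 0 → (0xb8>>0)&0x3 = 0x0
rsvd:6 @ bit 2 → (0xb8>>2)&0x3f = 0x2e  ←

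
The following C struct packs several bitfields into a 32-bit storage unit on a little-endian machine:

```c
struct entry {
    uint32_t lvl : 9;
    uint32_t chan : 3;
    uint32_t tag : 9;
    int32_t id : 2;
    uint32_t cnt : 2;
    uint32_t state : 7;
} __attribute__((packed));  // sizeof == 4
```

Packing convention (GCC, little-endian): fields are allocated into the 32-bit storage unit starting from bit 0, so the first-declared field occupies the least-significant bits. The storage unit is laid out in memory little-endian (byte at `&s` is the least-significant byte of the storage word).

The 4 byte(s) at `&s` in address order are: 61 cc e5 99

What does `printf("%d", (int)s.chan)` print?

6

[0]=0x61 [1]=0xcc [2]=0xe5 [3]=0x99 (little-endian) → word 0x99e5cc61
lvl:9 @ bit 0 → (0x99e5cc61>>0)&0x1ff = 0x61
chan:3 @ bit 9 → (0x99e5cc61>>9)&0x7 = 0x6  ←
tag:9 @ bit 12 → (0x99e5cc61>>12)&0x1ff = 0x5c
id:2 @ bit 21 → (0x99e5cc61>>21)&0x3 = 0x3
cnt:2 @ bit 23 → (0x99e5cc61>>23)&0x3 = 0x3
state:7 @ bit 25 → (0x99e5cc61>>25)&0x7f = 0x4c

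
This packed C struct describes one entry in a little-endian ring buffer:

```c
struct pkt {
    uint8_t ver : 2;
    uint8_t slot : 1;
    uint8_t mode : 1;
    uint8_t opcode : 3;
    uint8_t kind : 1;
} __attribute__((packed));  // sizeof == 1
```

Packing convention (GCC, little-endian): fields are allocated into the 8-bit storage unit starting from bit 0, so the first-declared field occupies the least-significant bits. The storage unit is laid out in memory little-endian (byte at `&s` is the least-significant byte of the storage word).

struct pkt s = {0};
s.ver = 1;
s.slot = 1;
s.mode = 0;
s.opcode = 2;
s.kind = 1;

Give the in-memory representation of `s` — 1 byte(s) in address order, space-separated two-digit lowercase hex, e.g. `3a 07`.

ver:2 = 1 → 0x1 << 0 → word 0x01
slot:1 = 1 → 0x1 << 2 → word 0x05
mode:1 = 0 → 0x0 << 3 → word 0x05
opcode:3 = 2 → 0x2 << 4 → word 0x25
kind:1 = 1 → 0x1 << 7 → word 0xa5
word = 0xa5 → little-endian bytes:
  [0]=0xa5

a5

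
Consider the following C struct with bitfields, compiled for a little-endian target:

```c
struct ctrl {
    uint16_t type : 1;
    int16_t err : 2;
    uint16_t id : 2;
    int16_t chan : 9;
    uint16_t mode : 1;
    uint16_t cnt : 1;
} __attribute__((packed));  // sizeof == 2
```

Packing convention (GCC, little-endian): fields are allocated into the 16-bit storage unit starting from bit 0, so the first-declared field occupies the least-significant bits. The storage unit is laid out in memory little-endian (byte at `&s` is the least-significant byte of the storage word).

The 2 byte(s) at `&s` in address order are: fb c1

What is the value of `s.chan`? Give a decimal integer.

[0]=0xfb [1]=0xc1 (little-endian) → word 0xc1fb
type [0+:1] = (word>>0) & 0x1 = 1
err [1+:2] = (word>>1) & 0x3 = 1
id [3+:2] = (word>>3) & 0x3 = 3
chan [5+:9] = (word>>5) & 0x1ff = 15  ←
mode [14+:1] = (word>>14) & 0x1 = 1
cnt [15+:1] = (word>>15) & 0x1 = 1
chan signed 9b, MSB=0: value = 15

15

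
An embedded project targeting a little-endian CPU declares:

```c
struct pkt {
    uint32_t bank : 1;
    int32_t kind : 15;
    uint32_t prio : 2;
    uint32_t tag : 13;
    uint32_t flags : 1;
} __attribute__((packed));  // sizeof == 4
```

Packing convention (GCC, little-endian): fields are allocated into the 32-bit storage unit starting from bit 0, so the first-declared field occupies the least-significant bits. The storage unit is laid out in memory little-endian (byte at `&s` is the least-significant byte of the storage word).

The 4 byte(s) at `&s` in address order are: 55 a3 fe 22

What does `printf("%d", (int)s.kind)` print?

-11862

[0]=0x55 [1]=0xa3 [2]=0xfe [3]=0x22 (little-endian) → word 0x22fea355
bank [0+:1] = (word>>0) & 0x1 = 1
kind [1+:15] = (word>>1) & 0x7fff = 20906  ←
prio [16+:2] = (word>>16) & 0x3 = 2
tag [18+:13] = (word>>18) & 0x1fff = 2239
flags [31+:1] = (word>>31) & 0x1 = 0
kind signed 15b, MSB=1: 20906 - 32768 = -11862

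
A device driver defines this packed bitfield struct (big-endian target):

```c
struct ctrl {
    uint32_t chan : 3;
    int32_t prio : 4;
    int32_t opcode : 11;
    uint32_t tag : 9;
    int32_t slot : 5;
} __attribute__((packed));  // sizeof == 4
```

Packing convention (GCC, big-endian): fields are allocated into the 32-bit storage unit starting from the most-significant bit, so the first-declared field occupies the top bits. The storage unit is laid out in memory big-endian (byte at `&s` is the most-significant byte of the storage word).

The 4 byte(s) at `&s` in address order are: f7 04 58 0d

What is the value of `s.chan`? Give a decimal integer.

[0]=0xf7 [1]=0x04 [2]=0x58 [3]=0x0d (big-endian) → word 0xf704580d
chan:3 @ bit 29 → (0xf704580d>>29)&0x7 = 0x7  ←
prio:4 @ bit 25 → (0xf704580d>>25)&0xf = 0xb
opcode:11 @ bit 14 → (0xf704580d>>14)&0x7ff = 0x411
tag:9 @ bit 5 → (0xf704580d>>5)&0x1ff = 0xc0
slot:5 @ bit 0 → (0xf704580d>>0)&0x1f = 0xd

7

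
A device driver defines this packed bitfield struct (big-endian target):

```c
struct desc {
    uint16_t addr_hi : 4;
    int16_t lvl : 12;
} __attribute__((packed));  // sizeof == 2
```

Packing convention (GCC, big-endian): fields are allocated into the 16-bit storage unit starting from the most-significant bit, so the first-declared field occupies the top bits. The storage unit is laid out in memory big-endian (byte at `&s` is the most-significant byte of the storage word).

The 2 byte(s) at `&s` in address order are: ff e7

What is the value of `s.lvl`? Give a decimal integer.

-25

[0]=0xff [1]=0xe7 (big-endian) → word 0xffe7
addr_hi:4 @ bit 12 → (0xffe7>>12)&0xf = 0xf
lvl:12 @ bit 0 → (0xffe7>>0)&0xfff = 0xfe7  ←
lvl signed 12b, MSB=1: 4071 - 4096 = -25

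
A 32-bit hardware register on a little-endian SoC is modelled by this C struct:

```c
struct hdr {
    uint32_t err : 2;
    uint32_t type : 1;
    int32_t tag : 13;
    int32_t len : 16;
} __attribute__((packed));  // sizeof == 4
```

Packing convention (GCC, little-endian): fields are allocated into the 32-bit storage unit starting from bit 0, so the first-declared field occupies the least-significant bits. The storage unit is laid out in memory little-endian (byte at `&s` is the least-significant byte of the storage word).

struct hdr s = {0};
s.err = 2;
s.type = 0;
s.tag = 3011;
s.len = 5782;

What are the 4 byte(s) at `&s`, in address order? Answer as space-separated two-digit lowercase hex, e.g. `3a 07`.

1a 5e 96 16

err:2 = 2 → 0x2 << 0 → word 0x00000002
type:1 = 0 → 0x0 << 2 → word 0x00000002
tag:13 = 3011 → 0xbc3 << 3 → word 0x00005e1a
len:16 = 5782 → 0x1696 << 16 → word 0x16965e1a
word = 0x16965e1a → little-endian bytes:
  [0]=0x1a  [1]=0x5e  [2]=0x96  [3]=0x16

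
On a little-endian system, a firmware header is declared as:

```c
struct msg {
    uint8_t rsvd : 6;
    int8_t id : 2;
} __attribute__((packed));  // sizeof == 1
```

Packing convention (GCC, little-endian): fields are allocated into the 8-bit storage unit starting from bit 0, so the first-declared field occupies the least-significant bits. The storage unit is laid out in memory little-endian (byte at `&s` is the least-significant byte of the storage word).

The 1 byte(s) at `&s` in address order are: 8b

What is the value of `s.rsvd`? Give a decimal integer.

[0]=0x8b (little-endian) → word 0x8b
rsvd [0+:6] = (word>>0) & 0x3f = 11  ←
id [6+:2] = (word>>6) & 0x3 = 2

11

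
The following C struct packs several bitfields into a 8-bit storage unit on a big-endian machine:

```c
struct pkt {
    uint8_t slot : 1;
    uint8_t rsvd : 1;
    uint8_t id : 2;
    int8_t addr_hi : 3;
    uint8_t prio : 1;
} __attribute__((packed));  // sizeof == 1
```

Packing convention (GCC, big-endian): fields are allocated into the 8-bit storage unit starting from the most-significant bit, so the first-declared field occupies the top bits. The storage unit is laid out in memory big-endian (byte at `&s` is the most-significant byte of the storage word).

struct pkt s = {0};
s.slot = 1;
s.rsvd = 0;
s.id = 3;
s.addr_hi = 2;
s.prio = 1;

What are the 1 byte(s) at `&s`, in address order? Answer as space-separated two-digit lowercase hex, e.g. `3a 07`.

b5

[7+:1] slot=1 & 0x1 = 0x1; word=0x80
[6+:1] rsvd=0 & 0x1 = 0x0; word=0x80
[4+:2] id=3 & 0x3 = 0x3; word=0xb0
[1+:3] addr_hi=2 & 0x7 = 0x2; word=0xb4
[0+:1] prio=1 & 0x1 = 0x1; word=0xb5
word = 0xb5 → big-endian bytes:
  [0]=0xb5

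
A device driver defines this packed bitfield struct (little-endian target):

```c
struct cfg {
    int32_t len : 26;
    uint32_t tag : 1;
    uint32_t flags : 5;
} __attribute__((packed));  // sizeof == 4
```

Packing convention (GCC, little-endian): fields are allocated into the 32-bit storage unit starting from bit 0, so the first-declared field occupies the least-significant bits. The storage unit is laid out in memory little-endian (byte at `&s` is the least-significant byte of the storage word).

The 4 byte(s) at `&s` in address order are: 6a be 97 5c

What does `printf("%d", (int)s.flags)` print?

11

[0]=0x6a [1]=0xbe [2]=0x97 [3]=0x5c (little-endian) → word 0x5c97be6a
len [0+:26] = (word>>0) & 0x3ffffff = 9944682
tag [26+:1] = (word>>26) & 0x1 = 1
flags [27+:5] = (word>>27) & 0x1f = 11  ←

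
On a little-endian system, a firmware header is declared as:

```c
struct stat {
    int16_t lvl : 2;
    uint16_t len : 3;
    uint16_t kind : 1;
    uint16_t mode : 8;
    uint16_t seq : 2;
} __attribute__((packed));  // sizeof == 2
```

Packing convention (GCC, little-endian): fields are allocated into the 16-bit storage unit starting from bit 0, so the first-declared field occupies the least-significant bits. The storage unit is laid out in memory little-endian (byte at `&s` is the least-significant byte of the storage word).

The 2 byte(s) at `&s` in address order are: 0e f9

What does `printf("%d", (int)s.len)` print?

[0]=0x0e [1]=0xf9 (little-endian) → word 0xf90e
lvl [0+:2] = (word>>0) & 0x3 = 2
len [2+:3] = (word>>2) & 0x7 = 3  ←
kind [5+:1] = (word>>5) & 0x1 = 0
mode [6+:8] = (word>>6) & 0xff = 228
seq [14+:2] = (word>>14) & 0x3 = 3

3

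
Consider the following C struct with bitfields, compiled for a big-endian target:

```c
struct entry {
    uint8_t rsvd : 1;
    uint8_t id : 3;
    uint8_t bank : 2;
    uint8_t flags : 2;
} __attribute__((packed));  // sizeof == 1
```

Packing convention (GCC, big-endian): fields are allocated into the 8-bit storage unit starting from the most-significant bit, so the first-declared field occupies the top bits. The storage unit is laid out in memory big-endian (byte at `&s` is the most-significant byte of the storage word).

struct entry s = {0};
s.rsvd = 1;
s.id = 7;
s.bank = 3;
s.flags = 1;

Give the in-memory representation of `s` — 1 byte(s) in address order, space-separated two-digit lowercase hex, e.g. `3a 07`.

fd

rsvd:1 = 1 → 0x1 << 7 → word 0x80
id:3 = 7 → 0x7 << 4 → word 0xf0
bank:2 = 3 → 0x3 << 2 → word 0xfc
flags:2 = 1 → 0x1 << 0 → word 0xfd
word = 0xfd → big-endian bytes:
  [0]=0xfd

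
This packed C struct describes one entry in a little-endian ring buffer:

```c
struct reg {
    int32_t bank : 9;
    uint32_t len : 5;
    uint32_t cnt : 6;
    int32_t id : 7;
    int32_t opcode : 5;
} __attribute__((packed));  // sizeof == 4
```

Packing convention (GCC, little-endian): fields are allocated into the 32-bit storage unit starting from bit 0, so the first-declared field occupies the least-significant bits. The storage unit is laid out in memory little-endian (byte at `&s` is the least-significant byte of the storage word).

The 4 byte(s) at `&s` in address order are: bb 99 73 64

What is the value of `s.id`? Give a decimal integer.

[0]=0xbb [1]=0x99 [2]=0x73 [3]=0x64 (little-endian) → word 0x647399bb
bank:9 @ bit 0 → (0x647399bb>>0)&0x1ff = 0x1bb
len:5 @ bit 9 → (0x647399bb>>9)&0x1f = 0xc
cnt:6 @ bit 14 → (0x647399bb>>14)&0x3f = 0xe
id:7 @ bit 20 → (0x647399bb>>20)&0x7f = 0x47  ←
opcode:5 @ bit 27 → (0x647399bb>>27)&0x1f = 0xc
id signed 7b, MSB=1: 71 - 128 = -57

-57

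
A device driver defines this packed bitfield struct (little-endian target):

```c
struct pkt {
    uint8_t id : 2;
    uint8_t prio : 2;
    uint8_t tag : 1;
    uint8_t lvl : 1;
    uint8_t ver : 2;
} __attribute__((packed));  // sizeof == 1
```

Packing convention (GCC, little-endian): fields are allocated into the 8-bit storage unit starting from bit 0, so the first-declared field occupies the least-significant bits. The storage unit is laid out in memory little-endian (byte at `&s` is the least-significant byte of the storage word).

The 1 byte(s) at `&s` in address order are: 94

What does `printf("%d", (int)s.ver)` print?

[0]=0x94 (little-endian) → word 0x94
id [0+:2] = (word>>0) & 0x3 = 0
prio [2+:2] = (word>>2) & 0x3 = 1
tag [4+:1] = (word>>4) & 0x1 = 1
lvl [5+:1] = (word>>5) & 0x1 = 0
ver [6+:2] = (word>>6) & 0x3 = 2  ←

2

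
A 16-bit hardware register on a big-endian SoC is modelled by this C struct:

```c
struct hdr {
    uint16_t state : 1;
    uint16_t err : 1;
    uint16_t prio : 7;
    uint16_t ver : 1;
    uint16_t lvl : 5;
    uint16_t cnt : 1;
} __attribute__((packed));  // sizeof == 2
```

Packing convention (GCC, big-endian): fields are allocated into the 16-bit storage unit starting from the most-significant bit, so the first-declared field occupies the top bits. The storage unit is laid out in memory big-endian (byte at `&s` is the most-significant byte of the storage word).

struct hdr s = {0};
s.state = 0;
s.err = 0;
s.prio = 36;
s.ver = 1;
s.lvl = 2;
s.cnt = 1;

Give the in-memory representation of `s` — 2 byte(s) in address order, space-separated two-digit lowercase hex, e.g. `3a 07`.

state (1b) val=0 bits=0x0 at bit 15: 0x0000
err (1b) val=0 bits=0x0 at bit 14: 0x0000
prio (7b) val=36 bits=0x24 at bit 7: 0x1200
ver (1b) val=1 bits=0x1 at bit 6: 0x1240
lvl (5b) val=2 bits=0x2 at bit 1: 0x1244
cnt (1b) val=1 bits=0x1 at bit 0: 0x1245
word = 0x1245 → big-endian bytes:
  [0]=0x12  [1]=0x45

12 45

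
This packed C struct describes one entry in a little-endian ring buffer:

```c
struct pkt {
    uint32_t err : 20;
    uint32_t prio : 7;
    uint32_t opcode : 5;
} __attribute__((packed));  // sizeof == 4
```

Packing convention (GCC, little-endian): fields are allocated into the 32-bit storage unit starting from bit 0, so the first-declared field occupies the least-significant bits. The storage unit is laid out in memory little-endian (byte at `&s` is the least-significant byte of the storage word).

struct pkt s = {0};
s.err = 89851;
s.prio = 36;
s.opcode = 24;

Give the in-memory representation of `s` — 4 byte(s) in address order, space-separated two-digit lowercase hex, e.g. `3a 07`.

err:20 = 89851 → 0x15efb << 0 → word 0x00015efb
prio:7 = 36 → 0x24 << 20 → word 0x02415efb
opcode:5 = 24 → 0x18 << 27 → word 0xc2415efb
word = 0xc2415efb → little-endian bytes:
  [0]=0xfb  [1]=0x5e  [2]=0x41  [3]=0xc2

fb 5e 41 c2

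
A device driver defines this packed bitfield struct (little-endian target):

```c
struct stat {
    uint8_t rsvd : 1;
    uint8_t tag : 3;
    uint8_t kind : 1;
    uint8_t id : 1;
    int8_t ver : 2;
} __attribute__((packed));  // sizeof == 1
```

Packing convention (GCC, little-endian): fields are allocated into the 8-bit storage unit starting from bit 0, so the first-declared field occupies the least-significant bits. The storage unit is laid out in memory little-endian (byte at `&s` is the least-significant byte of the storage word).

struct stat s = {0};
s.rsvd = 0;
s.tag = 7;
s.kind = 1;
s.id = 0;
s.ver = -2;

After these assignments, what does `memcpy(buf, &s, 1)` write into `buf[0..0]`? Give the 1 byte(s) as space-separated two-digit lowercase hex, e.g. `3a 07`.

9e

[0+:1] rsvd=0 & 0x1 = 0x0; word=0x00
[1+:3] tag=7 & 0x7 = 0x7; word=0x0e
[4+:1] kind=1 & 0x1 = 0x1; word=0x1e
[5+:1] id=0 & 0x1 = 0x0; word=0x1e
[6+:2] ver=-2 & 0x3 = 0x2; word=0x9e
word = 0x9e → little-endian bytes:
  [0]=0x9e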